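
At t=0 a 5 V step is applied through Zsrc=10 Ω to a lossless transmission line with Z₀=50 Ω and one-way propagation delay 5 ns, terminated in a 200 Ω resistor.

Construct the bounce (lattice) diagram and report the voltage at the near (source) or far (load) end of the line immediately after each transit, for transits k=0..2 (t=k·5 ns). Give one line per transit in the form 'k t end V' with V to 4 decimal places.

Γ_L=0.600000, Γ_S=-0.666667; launch V₁=5·50/60=4.166667
k=0 src: V=4.1667
k=1 load: inc=4.166667, refl=4.166667·0.600000=2.5000; V=0.000000+4.166667+2.500000=6.6667
k=2 src: inc=2.500000, refl=2.500000·-0.666667=-1.6667; V=4.166667+2.500000+-1.666667=5.0000

0 0 source 4.1667
1 5 load 6.6667
2 10 source 5.0000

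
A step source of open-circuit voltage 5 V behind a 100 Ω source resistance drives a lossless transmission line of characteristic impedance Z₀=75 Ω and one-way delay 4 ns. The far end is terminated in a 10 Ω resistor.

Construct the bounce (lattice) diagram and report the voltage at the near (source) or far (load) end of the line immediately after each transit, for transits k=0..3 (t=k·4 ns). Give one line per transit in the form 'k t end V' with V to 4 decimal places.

Γ_L=-0.764706, Γ_S=0.142857; launch V₁=5·75/175=2.142857
k=0 src: V=2.1429
k=1 load: inc=2.142857, refl=2.142857·-0.764706=-1.6387; V=0.000000+2.142857+-1.638655=0.5042
k=2 src: inc=-1.638655, refl=-1.638655·0.142857=-0.2341; V=2.142857+-1.638655+-0.234094=0.2701
k=3 load: inc=-0.234094, refl=-0.234094·-0.764706=0.1790; V=0.504202+-0.234094+0.179013=0.4491

0 0 source 2.1429
1 4 load 0.5042
2 8 source 0.2701
3 12 load 0.4491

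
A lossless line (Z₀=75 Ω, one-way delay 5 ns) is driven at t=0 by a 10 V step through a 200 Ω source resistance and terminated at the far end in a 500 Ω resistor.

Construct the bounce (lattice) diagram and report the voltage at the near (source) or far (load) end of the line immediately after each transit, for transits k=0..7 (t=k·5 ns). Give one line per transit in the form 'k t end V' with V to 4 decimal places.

Γ_L=0.739130, Γ_S=0.454545; launch V₁=10·75/275=2.727273
k=0 src: V=2.7273
k=1 load: inc=2.727273, refl=2.727273·0.739130=2.0158; V=0.000000+2.727273+2.015810=4.7431
k=2 src: inc=2.015810, refl=2.015810·0.454545=0.9163; V=2.727273+2.015810+0.916277=5.6594
k=3 load: inc=0.916277, refl=0.916277·0.739130=0.6772; V=4.743083+0.916277+0.677249=6.3366
k=4 src: inc=0.677249, refl=0.677249·0.454545=0.3078; V=5.659360+0.677249+0.307840=6.6444
k=5 load: inc=0.307840, refl=0.307840·0.739130=0.2275; V=6.336609+0.307840+0.227534=6.8720
k=6 src: inc=0.227534, refl=0.227534·0.454545=0.1034; V=6.644449+0.227534+0.103425=6.9754
k=7 load: inc=0.103425, refl=0.103425·0.739130=0.0764; V=6.871983+0.103425+0.076444=7.0519

0 0 source 2.7273
1 5 load 4.7431
2 10 source 5.6594
3 15 load 6.3366
4 20 source 6.6444
5 25 load 6.8720
6 30 source 6.9754
7 35 load 7.0519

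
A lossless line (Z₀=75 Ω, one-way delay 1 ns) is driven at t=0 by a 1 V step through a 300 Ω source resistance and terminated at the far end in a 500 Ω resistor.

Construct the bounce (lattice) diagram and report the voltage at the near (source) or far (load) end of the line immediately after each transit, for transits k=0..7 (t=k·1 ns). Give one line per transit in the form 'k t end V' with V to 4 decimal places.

Γ_L=0.739130, Γ_S=0.600000; launch V₁=1·75/375=0.200000
k=0 src: V=0.2000
k=1 load: inc=0.200000, refl=0.200000·0.739130=0.1478; V=0.000000+0.200000+0.147826=0.3478
k=2 src: inc=0.147826, refl=0.147826·0.600000=0.0887; V=0.200000+0.147826+0.088696=0.4365
k=3 load: inc=0.088696, refl=0.088696·0.739130=0.0656; V=0.347826+0.088696+0.065558=0.5021
k=4 src: inc=0.065558, refl=0.065558·0.600000=0.0393; V=0.436522+0.065558+0.039335=0.5414
k=5 load: inc=0.039335, refl=0.039335·0.739130=0.0291; V=0.502079+0.039335+0.029073=0.5705
k=6 src: inc=0.029073, refl=0.029073·0.600000=0.0174; V=0.541414+0.029073+0.017444=0.5879
k=7 load: inc=0.017444, refl=0.017444·0.739130=0.0129; V=0.570487+0.017444+0.012893=0.6008

0 0 source 0.2000
1 1 load 0.3478
2 2 source 0.4365
3 3 load 0.5021
4 4 source 0.5414
5 5 load 0.5705
6 6 source 0.5879
7 7 load 0.6008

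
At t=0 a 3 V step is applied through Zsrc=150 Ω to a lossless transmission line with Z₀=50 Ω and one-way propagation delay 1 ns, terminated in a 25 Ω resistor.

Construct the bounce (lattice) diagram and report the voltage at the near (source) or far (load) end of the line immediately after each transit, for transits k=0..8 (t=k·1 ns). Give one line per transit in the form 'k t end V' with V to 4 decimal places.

0 0 source 0.7500
1 1 load 0.5000
2 2 source 0.3750
3 3 load 0.4167
4 4 source 0.4375
5 5 load 0.4306
6 6 source 0.4271
7 7 load 0.4282
8 8 source 0.4288

Γ_L=-0.333333, Γ_S=0.500000; launch V₁=3·50/200=0.750000
k=0 src: V=0.7500
k=1 load: inc=0.750000, refl=0.750000·-0.333333=-0.2500; V=0.000000+0.750000+-0.250000=0.5000
k=2 src: inc=-0.250000, refl=-0.250000·0.500000=-0.1250; V=0.750000+-0.250000+-0.125000=0.3750
k=3 load: inc=-0.125000, refl=-0.125000·-0.333333=0.0417; V=0.500000+-0.125000+0.041667=0.4167
k=4 src: inc=0.041667, refl=0.041667·0.500000=0.0208; V=0.375000+0.041667+0.020833=0.4375
k=5 load: inc=0.020833, refl=0.020833·-0.333333=-0.0069; V=0.416667+0.020833+-0.006944=0.4306
k=6 src: inc=-0.006944, refl=-0.006944·0.500000=-0.0035; V=0.437500+-0.006944+-0.003472=0.4271
k=7 load: inc=-0.003472, refl=-0.003472·-0.333333=0.0012; V=0.430556+-0.003472+0.001157=0.4282
k=8 src: inc=0.001157, refl=0.001157·0.500000=0.0006; V=0.427083+0.001157+0.000579=0.4288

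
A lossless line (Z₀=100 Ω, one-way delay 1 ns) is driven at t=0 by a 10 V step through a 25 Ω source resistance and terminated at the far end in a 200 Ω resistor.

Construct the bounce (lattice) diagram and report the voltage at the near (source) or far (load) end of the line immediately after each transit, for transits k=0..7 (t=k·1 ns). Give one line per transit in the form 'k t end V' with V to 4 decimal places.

0 0 source 8.0000
1 1 load 10.6667
2 2 source 9.0667
3 3 load 8.5333
4 4 source 8.8533
5 5 load 8.9600
6 6 source 8.8960
7 7 load 8.8747

Γ_L=0.333333, Γ_S=-0.600000; launch V₁=10·100/125=8.000000
k=0 src: V=8.0000
k=1 load: inc=8.000000, refl=8.000000·0.333333=2.6667; V=0.000000+8.000000+2.666667=10.6667
k=2 src: inc=2.666667, refl=2.666667·-0.600000=-1.6000; V=8.000000+2.666667+-1.600000=9.0667
k=3 load: inc=-1.600000, refl=-1.600000·0.333333=-0.5333; V=10.666667+-1.600000+-0.533333=8.5333
k=4 src: inc=-0.533333, refl=-0.533333·-0.600000=0.3200; V=9.066667+-0.533333+0.320000=8.8533
k=5 load: inc=0.320000, refl=0.320000·0.333333=0.1067; V=8.533333+0.320000+0.106667=8.9600
k=6 src: inc=0.106667, refl=0.106667·-0.600000=-0.0640; V=8.853333+0.106667+-0.064000=8.8960
k=7 load: inc=-0.064000, refl=-0.064000·0.333333=-0.0213; V=8.960000+-0.064000+-0.021333=8.8747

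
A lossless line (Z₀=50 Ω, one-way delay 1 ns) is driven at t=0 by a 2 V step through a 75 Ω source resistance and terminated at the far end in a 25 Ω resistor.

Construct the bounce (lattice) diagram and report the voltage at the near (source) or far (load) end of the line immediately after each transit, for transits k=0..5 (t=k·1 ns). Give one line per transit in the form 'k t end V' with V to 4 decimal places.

Γ_L=-0.333333, Γ_S=0.200000; launch V₁=2·50/125=0.800000
k=0 src: V=0.8000
k=1 load: inc=0.800000, refl=0.800000·-0.333333=-0.2667; V=0.000000+0.800000+-0.266667=0.5333
k=2 src: inc=-0.266667, refl=-0.266667·0.200000=-0.0533; V=0.800000+-0.266667+-0.053333=0.4800
k=3 load: inc=-0.053333, refl=-0.053333·-0.333333=0.0178; V=0.533333+-0.053333+0.017778=0.4978
k=4 src: inc=0.017778, refl=0.017778·0.200000=0.0036; V=0.480000+0.017778+0.003556=0.5013
k=5 load: inc=0.003556, refl=0.003556·-0.333333=-0.0012; V=0.497778+0.003556+-0.001185=0.5001

0 0 source 0.8000
1 1 load 0.5333
2 2 source 0.4800
3 3 load 0.4978
4 4 source 0.5013
5 5 load 0.5001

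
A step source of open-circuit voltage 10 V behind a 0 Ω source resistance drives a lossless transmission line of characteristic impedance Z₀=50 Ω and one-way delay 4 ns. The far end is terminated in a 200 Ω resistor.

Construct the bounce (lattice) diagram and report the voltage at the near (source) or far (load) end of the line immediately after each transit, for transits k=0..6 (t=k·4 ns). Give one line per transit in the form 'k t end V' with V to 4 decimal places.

0 0 source 10.0000
1 4 load 16.0000
2 8 source 10.0000
3 12 load 6.4000
4 16 source 10.0000
5 20 load 12.1600
6 24 source 10.0000

Γ_L=0.600000, Γ_S=-1.000000; launch V₁=10·50/50=10.000000
k=0 src: V=10.0000
k=1 load: inc=10.000000, refl=10.000000·0.600000=6.0000; V=0.000000+10.000000+6.000000=16.0000
k=2 src: inc=6.000000, refl=6.000000·-1.000000=-6.0000; V=10.000000+6.000000+-6.000000=10.0000
k=3 load: inc=-6.000000, refl=-6.000000·0.600000=-3.6000; V=16.000000+-6.000000+-3.600000=6.4000
k=4 src: inc=-3.600000, refl=-3.600000·-1.000000=3.6000; V=10.000000+-3.600000+3.600000=10.0000
k=5 load: inc=3.600000, refl=3.600000·0.600000=2.1600; V=6.400000+3.600000+2.160000=12.1600
k=6 src: inc=2.160000, refl=2.160000·-1.000000=-2.1600; V=10.000000+2.160000+-2.160000=10.0000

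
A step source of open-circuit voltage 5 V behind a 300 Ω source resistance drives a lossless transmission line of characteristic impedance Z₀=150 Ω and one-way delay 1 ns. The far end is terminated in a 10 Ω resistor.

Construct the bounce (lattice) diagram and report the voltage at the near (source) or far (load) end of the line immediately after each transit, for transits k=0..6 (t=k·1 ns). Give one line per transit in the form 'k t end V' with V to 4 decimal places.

0 0 source 1.6667
1 1 load 0.2083
2 2 source -0.2778
3 3 load 0.1476
4 4 source 0.2894
5 5 load 0.1653
6 6 source 0.1239

Γ_L=-0.875000, Γ_S=0.333333; launch V₁=5·150/450=1.666667
k=0 src: V=1.6667
k=1 load: inc=1.666667, refl=1.666667·-0.875000=-1.4583; V=0.000000+1.666667+-1.458333=0.2083
k=2 src: inc=-1.458333, refl=-1.458333·0.333333=-0.4861; V=1.666667+-1.458333+-0.486111=-0.2778
k=3 load: inc=-0.486111, refl=-0.486111·-0.875000=0.4253; V=0.208333+-0.486111+0.425347=0.1476
k=4 src: inc=0.425347, refl=0.425347·0.333333=0.1418; V=-0.277778+0.425347+0.141782=0.2894
k=5 load: inc=0.141782, refl=0.141782·-0.875000=-0.1241; V=0.147569+0.141782+-0.124060=0.1653
k=6 src: inc=-0.124060, refl=-0.124060·0.333333=-0.0414; V=0.289352+-0.124060+-0.041353=0.1239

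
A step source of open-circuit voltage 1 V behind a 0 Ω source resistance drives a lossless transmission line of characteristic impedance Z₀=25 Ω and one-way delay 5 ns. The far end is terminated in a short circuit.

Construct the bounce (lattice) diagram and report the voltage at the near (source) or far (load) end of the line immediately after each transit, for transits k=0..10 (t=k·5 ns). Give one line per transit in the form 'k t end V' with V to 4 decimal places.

0 0 source 1.0000
1 5 load 0.0000
2 10 source 1.0000
3 15 load 0.0000
4 20 source 1.0000
5 25 load 0.0000
6 30 source 1.0000
7 35 load 0.0000
8 40 source 1.0000
9 45 load 0.0000
10 50 source 1.0000

Γ_L=-1.000000, Γ_S=-1.000000; launch V₁=1·25/25=1.000000
k=0 src: V=1.0000
k=1 load: inc=1.000000, refl=1.000000·-1.000000=-1.0000; V=0.000000+1.000000+-1.000000=0.0000
k=2 src: inc=-1.000000, refl=-1.000000·-1.000000=1.0000; V=1.000000+-1.000000+1.000000=1.0000
k=3 load: inc=1.000000, refl=1.000000·-1.000000=-1.0000; V=0.000000+1.000000+-1.000000=0.0000
k=4 src: inc=-1.000000, refl=-1.000000·-1.000000=1.0000; V=1.000000+-1.000000+1.000000=1.0000
k=5 load: inc=1.000000, refl=1.000000·-1.000000=-1.0000; V=0.000000+1.000000+-1.000000=0.0000
k=6 src: inc=-1.000000, refl=-1.000000·-1.000000=1.0000; V=1.000000+-1.000000+1.000000=1.0000
k=7 load: inc=1.000000, refl=1.000000·-1.000000=-1.0000; V=0.000000+1.000000+-1.000000=0.0000
k=8 src: inc=-1.000000, refl=-1.000000·-1.000000=1.0000; V=1.000000+-1.000000+1.000000=1.0000
k=9 load: inc=1.000000, refl=1.000000·-1.000000=-1.0000; V=0.000000+1.000000+-1.000000=0.0000
k=10 src: inc=-1.000000, refl=-1.000000·-1.000000=1.0000; V=1.000000+-1.000000+1.000000=1.0000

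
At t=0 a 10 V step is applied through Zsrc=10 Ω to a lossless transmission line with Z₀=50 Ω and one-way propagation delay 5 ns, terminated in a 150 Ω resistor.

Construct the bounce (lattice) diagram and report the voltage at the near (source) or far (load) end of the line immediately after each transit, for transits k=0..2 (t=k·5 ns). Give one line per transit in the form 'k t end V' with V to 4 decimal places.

0 0 source 8.3333
1 5 load 12.5000
2 10 source 9.7222

Γ_L=0.500000, Γ_S=-0.666667; launch V₁=10·50/60=8.333333
k=0 src: V=8.3333
k=1 load: inc=8.333333, refl=8.333333·0.500000=4.1667; V=0.000000+8.333333+4.166667=12.5000
k=2 src: inc=4.166667, refl=4.166667·-0.666667=-2.7778; V=8.333333+4.166667+-2.777778=9.7222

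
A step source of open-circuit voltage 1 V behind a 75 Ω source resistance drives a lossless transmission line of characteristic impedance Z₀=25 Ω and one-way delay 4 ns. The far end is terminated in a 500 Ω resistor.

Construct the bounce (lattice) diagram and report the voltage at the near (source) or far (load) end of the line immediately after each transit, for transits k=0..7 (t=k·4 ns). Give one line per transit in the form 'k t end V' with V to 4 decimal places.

0 0 source 0.2500
1 4 load 0.4762
2 8 source 0.5893
3 12 load 0.6916
4 16 source 0.7428
5 20 load 0.7891
6 24 source 0.8122
7 28 load 0.8331

Γ_L=0.904762, Γ_S=0.500000; launch V₁=1·25/100=0.250000
k=0 src: V=0.2500
k=1 load: inc=0.250000, refl=0.250000·0.904762=0.2262; V=0.000000+0.250000+0.226190=0.4762
k=2 src: inc=0.226190, refl=0.226190·0.500000=0.1131; V=0.250000+0.226190+0.113095=0.5893
k=3 load: inc=0.113095, refl=0.113095·0.904762=0.1023; V=0.476190+0.113095+0.102324=0.6916
k=4 src: inc=0.102324, refl=0.102324·0.500000=0.0512; V=0.589286+0.102324+0.051162=0.7428
k=5 load: inc=0.051162, refl=0.051162·0.904762=0.0463; V=0.691610+0.051162+0.046290=0.7891
k=6 src: inc=0.046290, refl=0.046290·0.500000=0.0231; V=0.742772+0.046290+0.023145=0.8122
k=7 load: inc=0.023145, refl=0.023145·0.904762=0.0209; V=0.789062+0.023145+0.020941=0.8331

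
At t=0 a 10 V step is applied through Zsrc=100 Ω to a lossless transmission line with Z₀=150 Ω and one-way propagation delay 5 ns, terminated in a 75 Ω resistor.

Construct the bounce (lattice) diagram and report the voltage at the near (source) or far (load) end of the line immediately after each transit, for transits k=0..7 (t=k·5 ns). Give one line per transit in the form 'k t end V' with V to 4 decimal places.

0 0 source 6.0000
1 5 load 4.0000
2 10 source 4.4000
3 15 load 4.2667
4 20 source 4.2933
5 25 load 4.2844
6 30 source 4.2862
7 35 load 4.2856

Γ_L=-0.333333, Γ_S=-0.200000; launch V₁=10·150/250=6.000000
k=0 src: V=6.0000
k=1 load: inc=6.000000, refl=6.000000·-0.333333=-2.0000; V=0.000000+6.000000+-2.000000=4.0000
k=2 src: inc=-2.000000, refl=-2.000000·-0.200000=0.4000; V=6.000000+-2.000000+0.400000=4.4000
k=3 load: inc=0.400000, refl=0.400000·-0.333333=-0.1333; V=4.000000+0.400000+-0.133333=4.2667
k=4 src: inc=-0.133333, refl=-0.133333·-0.200000=0.0267; V=4.400000+-0.133333+0.026667=4.2933
k=5 load: inc=0.026667, refl=0.026667·-0.333333=-0.0089; V=4.266667+0.026667+-0.008889=4.2844
k=6 src: inc=-0.008889, refl=-0.008889·-0.200000=0.0018; V=4.293333+-0.008889+0.001778=4.2862
k=7 load: inc=0.001778, refl=0.001778·-0.333333=-0.0006; V=4.284444+0.001778+-0.000593=4.2856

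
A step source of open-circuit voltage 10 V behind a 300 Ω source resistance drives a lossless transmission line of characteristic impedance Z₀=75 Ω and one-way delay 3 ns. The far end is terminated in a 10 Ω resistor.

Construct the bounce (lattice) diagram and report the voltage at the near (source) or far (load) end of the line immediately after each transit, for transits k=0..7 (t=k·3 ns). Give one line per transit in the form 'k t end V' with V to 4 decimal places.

0 0 source 2.0000
1 3 load 0.4706
2 6 source -0.4471
3 9 load 0.2547
4 12 source 0.6757
5 15 load 0.3537
6 18 source 0.1606
7 21 load 0.3083

Γ_L=-0.764706, Γ_S=0.600000; launch V₁=10·75/375=2.000000
k=0 src: V=2.0000
k=1 load: inc=2.000000, refl=2.000000·-0.764706=-1.5294; V=0.000000+2.000000+-1.529412=0.4706
k=2 src: inc=-1.529412, refl=-1.529412·0.600000=-0.9176; V=2.000000+-1.529412+-0.917647=-0.4471
k=3 load: inc=-0.917647, refl=-0.917647·-0.764706=0.7017; V=0.470588+-0.917647+0.701730=0.2547
k=4 src: inc=0.701730, refl=0.701730·0.600000=0.4210; V=-0.447059+0.701730+0.421038=0.6757
k=5 load: inc=0.421038, refl=0.421038·-0.764706=-0.3220; V=0.254671+0.421038+-0.321970=0.3537
k=6 src: inc=-0.321970, refl=-0.321970·0.600000=-0.1932; V=0.675709+-0.321970+-0.193182=0.1606
k=7 load: inc=-0.193182, refl=-0.193182·-0.764706=0.1477; V=0.353739+-0.193182+0.147728=0.3083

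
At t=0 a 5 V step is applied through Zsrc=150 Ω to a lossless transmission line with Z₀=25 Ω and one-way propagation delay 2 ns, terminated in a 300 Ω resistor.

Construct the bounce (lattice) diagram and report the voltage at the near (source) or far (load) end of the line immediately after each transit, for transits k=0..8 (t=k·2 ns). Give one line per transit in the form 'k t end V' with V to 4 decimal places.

0 0 source 0.7143
1 2 load 1.3187
2 4 source 1.7504
3 6 load 2.1157
4 8 source 2.3766
5 10 load 2.5974
6 12 source 2.7551
7 14 load 2.8885
8 16 source 2.9838

Γ_L=0.846154, Γ_S=0.714286; launch V₁=5·25/175=0.714286
k=0 src: V=0.7143
k=1 load: inc=0.714286, refl=0.714286·0.846154=0.6044; V=0.000000+0.714286+0.604396=1.3187
k=2 src: inc=0.604396, refl=0.604396·0.714286=0.4317; V=0.714286+0.604396+0.431711=1.7504
k=3 load: inc=0.431711, refl=0.431711·0.846154=0.3653; V=1.318681+0.431711+0.365294=2.1157
k=4 src: inc=0.365294, refl=0.365294·0.714286=0.2609; V=1.750392+0.365294+0.260924=2.3766
k=5 load: inc=0.260924, refl=0.260924·0.846154=0.2208; V=2.115687+0.260924+0.220782=2.5974
k=6 src: inc=0.220782, refl=0.220782·0.714286=0.1577; V=2.376611+0.220782+0.157702=2.7551
k=7 load: inc=0.157702, refl=0.157702·0.846154=0.1334; V=2.597393+0.157702+0.133440=2.8885
k=8 src: inc=0.133440, refl=0.133440·0.714286=0.0953; V=2.755094+0.133440+0.095314=2.9838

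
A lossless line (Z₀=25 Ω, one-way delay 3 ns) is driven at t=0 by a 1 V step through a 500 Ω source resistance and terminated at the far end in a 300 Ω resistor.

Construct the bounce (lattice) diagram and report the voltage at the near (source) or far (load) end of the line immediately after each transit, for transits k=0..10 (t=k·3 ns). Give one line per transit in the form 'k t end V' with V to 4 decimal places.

0 0 source 0.0476
1 3 load 0.0879
2 6 source 0.1244
3 9 load 0.1552
4 12 source 0.1831
5 15 load 0.2067
6 18 source 0.2281
7 21 load 0.2462
8 24 source 0.2625
9 27 load 0.2764
10 30 source 0.2889

Γ_L=0.846154, Γ_S=0.904762; launch V₁=1·25/525=0.047619
k=0 src: V=0.0476
k=1 load: inc=0.047619, refl=0.047619·0.846154=0.0403; V=0.000000+0.047619+0.040293=0.0879
k=2 src: inc=0.040293, refl=0.040293·0.904762=0.0365; V=0.047619+0.040293+0.036456=0.1244
k=3 load: inc=0.036456, refl=0.036456·0.846154=0.0308; V=0.087912+0.036456+0.030847=0.1552
k=4 src: inc=0.030847, refl=0.030847·0.904762=0.0279; V=0.124368+0.030847+0.027909=0.1831
k=5 load: inc=0.027909, refl=0.027909·0.846154=0.0236; V=0.155215+0.027909+0.023616=0.2067
k=6 src: inc=0.023616, refl=0.023616·0.904762=0.0214; V=0.183124+0.023616+0.021366=0.2281
k=7 load: inc=0.021366, refl=0.021366·0.846154=0.0181; V=0.206739+0.021366+0.018079=0.2462
k=8 src: inc=0.018079, refl=0.018079·0.904762=0.0164; V=0.228106+0.018079+0.016357=0.2625
k=9 load: inc=0.016357, refl=0.016357·0.846154=0.0138; V=0.246185+0.016357+0.013841=0.2764
k=10 src: inc=0.013841, refl=0.013841·0.904762=0.0125; V=0.262543+0.013841+0.012523=0.2889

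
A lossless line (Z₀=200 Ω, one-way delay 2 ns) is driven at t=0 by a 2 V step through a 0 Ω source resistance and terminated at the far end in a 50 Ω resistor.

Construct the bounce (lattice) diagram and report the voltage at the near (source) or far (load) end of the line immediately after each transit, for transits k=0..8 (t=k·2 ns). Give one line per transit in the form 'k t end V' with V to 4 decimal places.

Γ_L=-0.600000, Γ_S=-1.000000; launch V₁=2·200/200=2.000000
k=0 src: V=2.0000
k=1 load: inc=2.000000, refl=2.000000·-0.600000=-1.2000; V=0.000000+2.000000+-1.200000=0.8000
k=2 src: inc=-1.200000, refl=-1.200000·-1.000000=1.2000; V=2.000000+-1.200000+1.200000=2.0000
k=3 load: inc=1.200000, refl=1.200000·-0.600000=-0.7200; V=0.800000+1.200000+-0.720000=1.2800
k=4 src: inc=-0.720000, refl=-0.720000·-1.000000=0.7200; V=2.000000+-0.720000+0.720000=2.0000
k=5 load: inc=0.720000, refl=0.720000·-0.600000=-0.4320; V=1.280000+0.720000+-0.432000=1.5680
k=6 src: inc=-0.432000, refl=-0.432000·-1.000000=0.4320; V=2.000000+-0.432000+0.432000=2.0000
k=7 load: inc=0.432000, refl=0.432000·-0.600000=-0.2592; V=1.568000+0.432000+-0.259200=1.7408
k=8 src: inc=-0.259200, refl=-0.259200·-1.000000=0.2592; V=2.000000+-0.259200+0.259200=2.0000

0 0 source 2.0000
1 2 load 0.8000
2 4 source 2.0000
3 6 load 1.2800
4 8 source 2.0000
5 10 load 1.5680
6 12 source 2.0000
7 14 load 1.7408
8 16 source 2.0000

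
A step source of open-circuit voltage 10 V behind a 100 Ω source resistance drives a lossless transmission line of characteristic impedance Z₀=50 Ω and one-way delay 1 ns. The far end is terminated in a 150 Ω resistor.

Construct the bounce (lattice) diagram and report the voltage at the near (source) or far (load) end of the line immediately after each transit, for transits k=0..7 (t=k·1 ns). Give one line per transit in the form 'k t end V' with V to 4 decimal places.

0 0 source 3.3333
1 1 load 5.0000
2 2 source 5.5556
3 3 load 5.8333
4 4 source 5.9259
5 5 load 5.9722
6 6 source 5.9877
7 7 load 5.9954

Γ_L=0.500000, Γ_S=0.333333; launch V₁=10·50/150=3.333333
k=0 src: V=3.3333
k=1 load: inc=3.333333, refl=3.333333·0.500000=1.6667; V=0.000000+3.333333+1.666667=5.0000
k=2 src: inc=1.666667, refl=1.666667·0.333333=0.5556; V=3.333333+1.666667+0.555556=5.5556
k=3 load: inc=0.555556, refl=0.555556·0.500000=0.2778; V=5.000000+0.555556+0.277778=5.8333
k=4 src: inc=0.277778, refl=0.277778·0.333333=0.0926; V=5.555556+0.277778+0.092593=5.9259
k=5 load: inc=0.092593, refl=0.092593·0.500000=0.0463; V=5.833333+0.092593+0.046296=5.9722
k=6 src: inc=0.046296, refl=0.046296·0.333333=0.0154; V=5.925926+0.046296+0.015432=5.9877
k=7 load: inc=0.015432, refl=0.015432·0.500000=0.0077; V=5.972222+0.015432+0.007716=5.9954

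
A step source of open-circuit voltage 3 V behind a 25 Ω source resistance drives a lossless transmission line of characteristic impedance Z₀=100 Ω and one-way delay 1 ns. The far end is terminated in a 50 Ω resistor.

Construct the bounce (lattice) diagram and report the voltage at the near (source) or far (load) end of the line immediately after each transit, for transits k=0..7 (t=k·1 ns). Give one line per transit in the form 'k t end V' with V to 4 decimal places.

0 0 source 2.4000
1 1 load 1.6000
2 2 source 2.0800
3 3 load 1.9200
4 4 source 2.0160
5 5 load 1.9840
6 6 source 2.0032
7 7 load 1.9968

Γ_L=-0.333333, Γ_S=-0.600000; launch V₁=3·100/125=2.400000
k=0 src: V=2.4000
k=1 load: inc=2.400000, refl=2.400000·-0.333333=-0.8000; V=0.000000+2.400000+-0.800000=1.6000
k=2 src: inc=-0.800000, refl=-0.800000·-0.600000=0.4800; V=2.400000+-0.800000+0.480000=2.0800
k=3 load: inc=0.480000, refl=0.480000·-0.333333=-0.1600; V=1.600000+0.480000+-0.160000=1.9200
k=4 src: inc=-0.160000, refl=-0.160000·-0.600000=0.0960; V=2.080000+-0.160000+0.096000=2.0160
k=5 load: inc=0.096000, refl=0.096000·-0.333333=-0.0320; V=1.920000+0.096000+-0.032000=1.9840
k=6 src: inc=-0.032000, refl=-0.032000·-0.600000=0.0192; V=2.016000+-0.032000+0.019200=2.0032
k=7 load: inc=0.019200, refl=0.019200·-0.333333=-0.0064; V=1.984000+0.019200+-0.006400=1.9968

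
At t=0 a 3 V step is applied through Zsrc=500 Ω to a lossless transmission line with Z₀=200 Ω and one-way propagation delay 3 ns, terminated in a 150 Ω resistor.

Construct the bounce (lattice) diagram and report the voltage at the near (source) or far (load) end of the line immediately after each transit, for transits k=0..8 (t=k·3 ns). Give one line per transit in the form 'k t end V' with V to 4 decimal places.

0 0 source 0.8571
1 3 load 0.7347
2 6 source 0.6822
3 9 load 0.6897
4 12 source 0.6929
5 15 load 0.6925
6 18 source 0.6923
7 21 load 0.6923
8 24 source 0.6923

Γ_L=-0.142857, Γ_S=0.428571; launch V₁=3·200/700=0.857143
k=0 src: V=0.8571
k=1 load: inc=0.857143, refl=0.857143·-0.142857=-0.1224; V=0.000000+0.857143+-0.122449=0.7347
k=2 src: inc=-0.122449, refl=-0.122449·0.428571=-0.0525; V=0.857143+-0.122449+-0.052478=0.6822
k=3 load: inc=-0.052478, refl=-0.052478·-0.142857=0.0075; V=0.734694+-0.052478+0.007497=0.6897
k=4 src: inc=0.007497, refl=0.007497·0.428571=0.0032; V=0.682216+0.007497+0.003213=0.6929
k=5 load: inc=0.003213, refl=0.003213·-0.142857=-0.0005; V=0.689713+0.003213+-0.000459=0.6925
k=6 src: inc=-0.000459, refl=-0.000459·0.428571=-0.0002; V=0.692926+-0.000459+-0.000197=0.6923
k=7 load: inc=-0.000197, refl=-0.000197·-0.142857=0.0000; V=0.692467+-0.000197+0.000028=0.6923
k=8 src: inc=0.000028, refl=0.000028·0.428571=0.0000; V=0.692270+0.000028+0.000012=0.6923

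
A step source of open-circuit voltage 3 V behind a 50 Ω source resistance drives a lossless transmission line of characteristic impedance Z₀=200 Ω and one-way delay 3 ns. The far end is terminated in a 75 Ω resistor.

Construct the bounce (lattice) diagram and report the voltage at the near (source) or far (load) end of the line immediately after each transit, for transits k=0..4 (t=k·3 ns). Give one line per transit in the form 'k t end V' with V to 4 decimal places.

0 0 source 2.4000
1 3 load 1.3091
2 6 source 1.9636
3 9 load 1.6661
4 12 source 1.8446

Γ_L=-0.454545, Γ_S=-0.600000; launch V₁=3·200/250=2.400000
k=0 src: V=2.4000
k=1 load: inc=2.400000, refl=2.400000·-0.454545=-1.0909; V=0.000000+2.400000+-1.090909=1.3091
k=2 src: inc=-1.090909, refl=-1.090909·-0.600000=0.6545; V=2.400000+-1.090909+0.654545=1.9636
k=3 load: inc=0.654545, refl=0.654545·-0.454545=-0.2975; V=1.309091+0.654545+-0.297521=1.6661
k=4 src: inc=-0.297521, refl=-0.297521·-0.600000=0.1785; V=1.963636+-0.297521+0.178512=1.8446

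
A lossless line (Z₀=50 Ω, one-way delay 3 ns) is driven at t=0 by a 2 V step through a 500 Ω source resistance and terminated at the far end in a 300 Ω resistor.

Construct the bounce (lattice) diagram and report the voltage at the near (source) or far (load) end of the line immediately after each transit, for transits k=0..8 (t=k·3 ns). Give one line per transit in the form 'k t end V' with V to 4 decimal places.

0 0 source 0.1818
1 3 load 0.3117
2 6 source 0.4179
3 9 load 0.4938
4 12 source 0.5559
5 15 load 0.6003
6 18 source 0.6366
7 21 load 0.6625
8 24 source 0.6837

Γ_L=0.714286, Γ_S=0.818182; launch V₁=2·50/550=0.181818
k=0 src: V=0.1818
k=1 load: inc=0.181818, refl=0.181818·0.714286=0.1299; V=0.000000+0.181818+0.129870=0.3117
k=2 src: inc=0.129870, refl=0.129870·0.818182=0.1063; V=0.181818+0.129870+0.106257=0.4179
k=3 load: inc=0.106257, refl=0.106257·0.714286=0.0759; V=0.311688+0.106257+0.075898=0.4938
k=4 src: inc=0.075898, refl=0.075898·0.818182=0.0621; V=0.417946+0.075898+0.062098=0.5559
k=5 load: inc=0.062098, refl=0.062098·0.714286=0.0444; V=0.493844+0.062098+0.044356=0.6003
k=6 src: inc=0.044356, refl=0.044356·0.818182=0.0363; V=0.555942+0.044356+0.036291=0.6366
k=7 load: inc=0.036291, refl=0.036291·0.714286=0.0259; V=0.600298+0.036291+0.025922=0.6625
k=8 src: inc=0.025922, refl=0.025922·0.818182=0.0212; V=0.636590+0.025922+0.021209=0.6837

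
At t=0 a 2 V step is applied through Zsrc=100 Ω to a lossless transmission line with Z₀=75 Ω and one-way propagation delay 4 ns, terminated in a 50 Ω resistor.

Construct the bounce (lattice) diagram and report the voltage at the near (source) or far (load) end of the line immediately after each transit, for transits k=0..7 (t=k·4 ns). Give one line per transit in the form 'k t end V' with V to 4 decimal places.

0 0 source 0.8571
1 4 load 0.6857
2 8 source 0.6612
3 12 load 0.6661
4 16 source 0.6668
5 20 load 0.6667
6 24 source 0.6667
7 28 load 0.6667

Γ_L=-0.200000, Γ_S=0.142857; launch V₁=2·75/175=0.857143
k=0 src: V=0.8571
k=1 load: inc=0.857143, refl=0.857143·-0.200000=-0.1714; V=0.000000+0.857143+-0.171429=0.6857
k=2 src: inc=-0.171429, refl=-0.171429·0.142857=-0.0245; V=0.857143+-0.171429+-0.024490=0.6612
k=3 load: inc=-0.024490, refl=-0.024490·-0.200000=0.0049; V=0.685714+-0.024490+0.004898=0.6661
k=4 src: inc=0.004898, refl=0.004898·0.142857=0.0007; V=0.661224+0.004898+0.000700=0.6668
k=5 load: inc=0.000700, refl=0.000700·-0.200000=-0.0001; V=0.666122+0.000700+-0.000140=0.6667
k=6 src: inc=-0.000140, refl=-0.000140·0.142857=-0.0000; V=0.666822+-0.000140+-0.000020=0.6667
k=7 load: inc=-0.000020, refl=-0.000020·-0.200000=0.0000; V=0.666682+-0.000020+0.000004=0.6667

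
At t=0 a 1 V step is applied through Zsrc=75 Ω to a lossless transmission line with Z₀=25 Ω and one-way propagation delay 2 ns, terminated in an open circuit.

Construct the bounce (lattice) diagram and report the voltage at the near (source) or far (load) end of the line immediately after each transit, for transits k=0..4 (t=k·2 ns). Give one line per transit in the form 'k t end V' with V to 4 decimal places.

0 0 source 0.2500
1 2 load 0.5000
2 4 source 0.6250
3 6 load 0.7500
4 8 source 0.8125

Γ_L=1.000000, Γ_S=0.500000; launch V₁=1·25/100=0.250000
k=0 src: V=0.2500
k=1 load: inc=0.250000, refl=0.250000·1.000000=0.2500; V=0.000000+0.250000+0.250000=0.5000
k=2 src: inc=0.250000, refl=0.250000·0.500000=0.1250; V=0.250000+0.250000+0.125000=0.6250
k=3 load: inc=0.125000, refl=0.125000·1.000000=0.1250; V=0.500000+0.125000+0.125000=0.7500
k=4 src: inc=0.125000, refl=0.125000·0.500000=0.0625; V=0.625000+0.125000+0.062500=0.8125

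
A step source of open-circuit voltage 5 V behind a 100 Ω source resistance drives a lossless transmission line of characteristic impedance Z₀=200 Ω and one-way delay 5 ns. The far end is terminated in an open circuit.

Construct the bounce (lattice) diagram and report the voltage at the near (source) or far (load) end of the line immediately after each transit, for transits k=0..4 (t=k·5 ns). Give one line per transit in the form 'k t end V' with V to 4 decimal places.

Γ_L=1.000000, Γ_S=-0.333333; launch V₁=5·200/300=3.333333
k=0 src: V=3.3333
k=1 load: inc=3.333333, refl=3.333333·1.000000=3.3333; V=0.000000+3.333333+3.333333=6.6667
k=2 src: inc=3.333333, refl=3.333333·-0.333333=-1.1111; V=3.333333+3.333333+-1.111111=5.5556
k=3 load: inc=-1.111111, refl=-1.111111·1.000000=-1.1111; V=6.666667+-1.111111+-1.111111=4.4444
k=4 src: inc=-1.111111, refl=-1.111111·-0.333333=0.3704; V=5.555556+-1.111111+0.370370=4.8148

0 0 source 3.3333
1 5 load 6.6667
2 10 source 5.5556
3 15 load 4.4444
4 20 source 4.8148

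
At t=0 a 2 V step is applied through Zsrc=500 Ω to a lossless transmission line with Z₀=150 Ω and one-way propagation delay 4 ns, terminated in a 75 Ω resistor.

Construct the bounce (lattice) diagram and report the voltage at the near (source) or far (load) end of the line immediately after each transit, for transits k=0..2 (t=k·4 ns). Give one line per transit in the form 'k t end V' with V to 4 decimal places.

0 0 source 0.4615
1 4 load 0.3077
2 8 source 0.2249

Γ_L=-0.333333, Γ_S=0.538462; launch V₁=2·150/650=0.461538
k=0 src: V=0.4615
k=1 load: inc=0.461538, refl=0.461538·-0.333333=-0.1538; V=0.000000+0.461538+-0.153846=0.3077
k=2 src: inc=-0.153846, refl=-0.153846·0.538462=-0.0828; V=0.461538+-0.153846+-0.082840=0.2249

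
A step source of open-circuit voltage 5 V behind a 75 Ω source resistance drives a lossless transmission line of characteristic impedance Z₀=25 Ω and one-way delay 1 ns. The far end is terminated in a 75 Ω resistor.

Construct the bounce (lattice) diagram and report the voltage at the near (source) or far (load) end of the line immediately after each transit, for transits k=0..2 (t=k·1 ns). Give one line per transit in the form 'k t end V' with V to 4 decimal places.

0 0 source 1.2500
1 1 load 1.8750
2 2 source 2.1875

Γ_L=0.500000, Γ_S=0.500000; launch V₁=5·25/100=1.250000
k=0 src: V=1.2500
k=1 load: inc=1.250000, refl=1.250000·0.500000=0.6250; V=0.000000+1.250000+0.625000=1.8750
k=2 src: inc=0.625000, refl=0.625000·0.500000=0.3125; V=1.250000+0.625000+0.312500=2.1875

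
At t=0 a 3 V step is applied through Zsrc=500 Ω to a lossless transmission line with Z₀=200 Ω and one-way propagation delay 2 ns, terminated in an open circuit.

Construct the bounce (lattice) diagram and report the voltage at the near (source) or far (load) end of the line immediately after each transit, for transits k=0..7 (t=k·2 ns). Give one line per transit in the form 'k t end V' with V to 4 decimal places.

0 0 source 0.8571
1 2 load 1.7143
2 4 source 2.0816
3 6 load 2.4490
4 8 source 2.6064
5 10 load 2.7638
6 12 source 2.8313
7 14 load 2.8988

Γ_L=1.000000, Γ_S=0.428571; launch V₁=3·200/700=0.857143
k=0 src: V=0.8571
k=1 load: inc=0.857143, refl=0.857143·1.000000=0.8571; V=0.000000+0.857143+0.857143=1.7143
k=2 src: inc=0.857143, refl=0.857143·0.428571=0.3673; V=0.857143+0.857143+0.367347=2.0816
k=3 load: inc=0.367347, refl=0.367347·1.000000=0.3673; V=1.714286+0.367347+0.367347=2.4490
k=4 src: inc=0.367347, refl=0.367347·0.428571=0.1574; V=2.081633+0.367347+0.157434=2.6064
k=5 load: inc=0.157434, refl=0.157434·1.000000=0.1574; V=2.448980+0.157434+0.157434=2.7638
k=6 src: inc=0.157434, refl=0.157434·0.428571=0.0675; V=2.606414+0.157434+0.067472=2.8313
k=7 load: inc=0.067472, refl=0.067472·1.000000=0.0675; V=2.763848+0.067472+0.067472=2.8988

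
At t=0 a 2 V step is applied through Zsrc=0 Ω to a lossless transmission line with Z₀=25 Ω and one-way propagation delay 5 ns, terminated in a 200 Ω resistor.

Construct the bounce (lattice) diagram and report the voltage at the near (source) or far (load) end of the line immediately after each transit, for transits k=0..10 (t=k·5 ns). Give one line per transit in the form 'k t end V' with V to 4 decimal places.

Γ_L=0.777778, Γ_S=-1.000000; launch V₁=2·25/25=2.000000
k=0 src: V=2.0000
k=1 load: inc=2.000000, refl=2.000000·0.777778=1.5556; V=0.000000+2.000000+1.555556=3.5556
k=2 src: inc=1.555556, refl=1.555556·-1.000000=-1.5556; V=2.000000+1.555556+-1.555556=2.0000
k=3 load: inc=-1.555556, refl=-1.555556·0.777778=-1.2099; V=3.555556+-1.555556+-1.209877=0.7901
k=4 src: inc=-1.209877, refl=-1.209877·-1.000000=1.2099; V=2.000000+-1.209877+1.209877=2.0000
k=5 load: inc=1.209877, refl=1.209877·0.777778=0.9410; V=0.790123+1.209877+0.941015=2.9410
k=6 src: inc=0.941015, refl=0.941015·-1.000000=-0.9410; V=2.000000+0.941015+-0.941015=2.0000
k=7 load: inc=-0.941015, refl=-0.941015·0.777778=-0.7319; V=2.941015+-0.941015+-0.731901=1.2681
k=8 src: inc=-0.731901, refl=-0.731901·-1.000000=0.7319; V=2.000000+-0.731901+0.731901=2.0000
k=9 load: inc=0.731901, refl=0.731901·0.777778=0.5693; V=1.268099+0.731901+0.569256=2.5693
k=10 src: inc=0.569256, refl=0.569256·-1.000000=-0.5693; V=2.000000+0.569256+-0.569256=2.0000

0 0 source 2.0000
1 5 load 3.5556
2 10 source 2.0000
3 15 load 0.7901
4 20 source 2.0000
5 25 load 2.9410
6 30 source 2.0000
7 35 load 1.2681
8 40 source 2.0000
9 45 load 2.5693
10 50 source 2.0000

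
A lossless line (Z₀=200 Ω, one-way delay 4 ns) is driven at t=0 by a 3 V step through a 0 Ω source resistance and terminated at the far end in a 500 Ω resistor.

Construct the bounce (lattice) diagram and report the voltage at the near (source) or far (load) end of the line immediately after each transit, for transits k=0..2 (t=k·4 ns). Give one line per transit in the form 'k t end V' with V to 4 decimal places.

Γ_L=0.428571, Γ_S=-1.000000; launch V₁=3·200/200=3.000000
k=0 src: V=3.0000
k=1 load: inc=3.000000, refl=3.000000·0.428571=1.2857; V=0.000000+3.000000+1.285714=4.2857
k=2 src: inc=1.285714, refl=1.285714·-1.000000=-1.2857; V=3.000000+1.285714+-1.285714=3.0000

0 0 source 3.0000
1 4 load 4.2857
2 8 source 3.0000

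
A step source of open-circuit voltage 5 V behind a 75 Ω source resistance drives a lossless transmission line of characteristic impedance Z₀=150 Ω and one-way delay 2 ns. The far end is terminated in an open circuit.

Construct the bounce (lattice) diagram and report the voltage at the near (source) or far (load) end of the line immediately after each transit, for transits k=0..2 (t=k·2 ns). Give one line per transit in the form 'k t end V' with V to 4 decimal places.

Γ_L=1.000000, Γ_S=-0.333333; launch V₁=5·150/225=3.333333
k=0 src: V=3.3333
k=1 load: inc=3.333333, refl=3.333333·1.000000=3.3333; V=0.000000+3.333333+3.333333=6.6667
k=2 src: inc=3.333333, refl=3.333333·-0.333333=-1.1111; V=3.333333+3.333333+-1.111111=5.5556

0 0 source 3.3333
1 2 load 6.6667
2 4 source 5.5556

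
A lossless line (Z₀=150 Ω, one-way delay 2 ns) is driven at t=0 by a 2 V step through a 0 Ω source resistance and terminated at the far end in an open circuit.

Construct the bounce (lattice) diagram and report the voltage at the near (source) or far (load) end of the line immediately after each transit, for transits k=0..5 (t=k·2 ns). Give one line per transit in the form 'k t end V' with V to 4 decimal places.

Γ_L=1.000000, Γ_S=-1.000000; launch V₁=2·150/150=2.000000
k=0 src: V=2.0000
k=1 load: inc=2.000000, refl=2.000000·1.000000=2.0000; V=0.000000+2.000000+2.000000=4.0000
k=2 src: inc=2.000000, refl=2.000000·-1.000000=-2.0000; V=2.000000+2.000000+-2.000000=2.0000
k=3 load: inc=-2.000000, refl=-2.000000·1.000000=-2.0000; V=4.000000+-2.000000+-2.000000=0.0000
k=4 src: inc=-2.000000, refl=-2.000000·-1.000000=2.0000; V=2.000000+-2.000000+2.000000=2.0000
k=5 load: inc=2.000000, refl=2.000000·1.000000=2.0000; V=0.000000+2.000000+2.000000=4.0000

0 0 source 2.0000
1 2 load 4.0000
2 4 source 2.0000
3 6 load 0.0000
4 8 source 2.0000
5 10 load 4.0000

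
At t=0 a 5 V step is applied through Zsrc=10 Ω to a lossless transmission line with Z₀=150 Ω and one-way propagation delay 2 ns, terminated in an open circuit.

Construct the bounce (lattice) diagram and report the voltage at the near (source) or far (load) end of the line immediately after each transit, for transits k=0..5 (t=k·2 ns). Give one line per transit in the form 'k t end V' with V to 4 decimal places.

Γ_L=1.000000, Γ_S=-0.875000; launch V₁=5·150/160=4.687500
k=0 src: V=4.6875
k=1 load: inc=4.687500, refl=4.687500·1.000000=4.6875; V=0.000000+4.687500+4.687500=9.3750
k=2 src: inc=4.687500, refl=4.687500·-0.875000=-4.1016; V=4.687500+4.687500+-4.101562=5.2734
k=3 load: inc=-4.101562, refl=-4.101562·1.000000=-4.1016; V=9.375000+-4.101562+-4.101562=1.1719
k=4 src: inc=-4.101562, refl=-4.101562·-0.875000=3.5889; V=5.273438+-4.101562+3.588867=4.7607
k=5 load: inc=3.588867, refl=3.588867·1.000000=3.5889; V=1.171875+3.588867+3.588867=8.3496

0 0 source 4.6875
1 2 load 9.3750
2 4 source 5.2734
3 6 load 1.1719
4 8 source 4.7607
5 10 load 8.3496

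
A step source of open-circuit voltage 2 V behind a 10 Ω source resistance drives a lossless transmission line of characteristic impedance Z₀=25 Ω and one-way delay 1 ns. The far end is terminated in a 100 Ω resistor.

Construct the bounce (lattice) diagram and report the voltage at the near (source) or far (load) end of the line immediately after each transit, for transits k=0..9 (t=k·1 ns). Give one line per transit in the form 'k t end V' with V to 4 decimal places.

Γ_L=0.600000, Γ_S=-0.428571; launch V₁=2·25/35=1.428571
k=0 src: V=1.4286
k=1 load: inc=1.428571, refl=1.428571·0.600000=0.8571; V=0.000000+1.428571+0.857143=2.2857
k=2 src: inc=0.857143, refl=0.857143·-0.428571=-0.3673; V=1.428571+0.857143+-0.367347=1.9184
k=3 load: inc=-0.367347, refl=-0.367347·0.600000=-0.2204; V=2.285714+-0.367347+-0.220408=1.6980
k=4 src: inc=-0.220408, refl=-0.220408·-0.428571=0.0945; V=1.918367+-0.220408+0.094461=1.7924
k=5 load: inc=0.094461, refl=0.094461·0.600000=0.0567; V=1.697959+0.094461+0.056676=1.8491
k=6 src: inc=0.056676, refl=0.056676·-0.428571=-0.0243; V=1.792420+0.056676+-0.024290=1.8248
k=7 load: inc=-0.024290, refl=-0.024290·0.600000=-0.0146; V=1.849096+-0.024290+-0.014574=1.8102
k=8 src: inc=-0.014574, refl=-0.014574·-0.428571=0.0062; V=1.824806+-0.014574+0.006246=1.8165
k=9 load: inc=0.006246, refl=0.006246·0.600000=0.0037; V=1.810232+0.006246+0.003748=1.8202

0 0 source 1.4286
1 1 load 2.2857
2 2 source 1.9184
3 3 load 1.6980
4 4 source 1.7924
5 5 load 1.8491
6 6 source 1.8248
7 7 load 1.8102
8 8 source 1.8165
9 9 load 1.8202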